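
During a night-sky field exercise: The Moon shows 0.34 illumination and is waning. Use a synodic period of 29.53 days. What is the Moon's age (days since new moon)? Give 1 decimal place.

cos θ = 1 − 2f = 0.320, giving a principal value of 71.3°.
A waning Moon lies in 180°–360°, so θ = 360° − 71.3° = 288.7°.
That fraction of the synodic month is 288.7/360 × 29.53 d ≈ 23.68 d.

23.7 days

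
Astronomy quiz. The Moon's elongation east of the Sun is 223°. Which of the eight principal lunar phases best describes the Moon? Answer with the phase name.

The waning gibbous sector spans roughly 202°–248°; 223° falls inside it.

waning gibbous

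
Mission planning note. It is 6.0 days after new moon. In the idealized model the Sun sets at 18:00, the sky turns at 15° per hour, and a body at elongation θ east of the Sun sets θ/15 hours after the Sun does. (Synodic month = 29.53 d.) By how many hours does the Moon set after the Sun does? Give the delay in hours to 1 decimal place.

4.9 h

Phase angle: θ = 360°·(6.0 d)/(29.53 d) = 73.1°.
Delay after the Sun = 73.1° / (15°/h) ≈ 4.88 h.
So the Moon sets 4.88 h after the Sun.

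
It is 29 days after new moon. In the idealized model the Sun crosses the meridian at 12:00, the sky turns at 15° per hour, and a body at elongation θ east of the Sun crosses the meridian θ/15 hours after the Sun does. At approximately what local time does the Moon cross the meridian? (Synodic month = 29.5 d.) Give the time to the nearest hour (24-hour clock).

12:00

The Moon has covered 29/29.5 of its cycle, so θ ≈ 360° × 29/29.5 = 353.9°.
Delay after the Sun = 353.9° / (15°/h) ≈ 23.59 h.
12:00 + 23.59 h ≈ 11:36 → 12:00 to the nearest hour.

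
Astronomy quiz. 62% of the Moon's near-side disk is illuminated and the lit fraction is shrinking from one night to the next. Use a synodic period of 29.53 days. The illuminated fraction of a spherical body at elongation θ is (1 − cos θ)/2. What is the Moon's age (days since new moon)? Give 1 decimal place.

21.0 days

Invert f = (1 − cos θ)/2 to get cos θ = 1 − 2(0.62) = -0.240, hence θ₀ = arccos -0.240 = 103.9°.
Since the Moon is past full (waning), take the reflex angle: θ = 360° − 103.9° = 256.1°.
Age = 29.53 × 256.1°/360° ≈ 21.01 days.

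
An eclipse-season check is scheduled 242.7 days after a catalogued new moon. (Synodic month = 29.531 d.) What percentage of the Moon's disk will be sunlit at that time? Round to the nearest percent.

242.7 d spans 8 complete synodic months (8 × 29.531 = 236.25 d) plus 6.45 d.
The Moon has covered 6.45/29.531 of its cycle, so θ ≈ 360° × 6.45/29.531 = 78.7°.
With cos θ = 0.197, the lit fraction is (1 − 0.197)/2 ≈ 0.402, so 40%.

40%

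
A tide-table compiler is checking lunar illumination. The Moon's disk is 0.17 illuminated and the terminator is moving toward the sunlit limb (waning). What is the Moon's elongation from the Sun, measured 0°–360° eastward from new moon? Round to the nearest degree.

311°

From f = (1 − cos θ)/2: cos θ = 1 − 2×0.17 = 0.660; arccos → 48.7°.
Since the Moon is past full (waning), take the reflex angle: θ = 360° − 48.7° = 311.3°.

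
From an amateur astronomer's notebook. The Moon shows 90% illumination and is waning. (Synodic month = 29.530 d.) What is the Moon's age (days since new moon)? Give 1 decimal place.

cos θ = 1 − 2f = -0.800, giving a principal value of 143.1°.
Since the Moon is past full (waning), take the reflex angle: θ = 360° − 143.1° = 216.9°.
Age = 29.530 × 216.9°/360° ≈ 17.79 days.

17.8 days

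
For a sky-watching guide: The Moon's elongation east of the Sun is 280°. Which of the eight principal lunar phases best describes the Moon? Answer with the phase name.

last quarter

280° lies in the last quarter sector of the 8-phase cycle.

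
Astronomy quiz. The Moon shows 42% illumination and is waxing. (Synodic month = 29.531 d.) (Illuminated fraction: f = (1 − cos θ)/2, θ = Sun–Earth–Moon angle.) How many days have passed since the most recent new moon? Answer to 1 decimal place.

6.6 days

cos θ = 1 − 2f = 0.160, giving a principal value of 80.8°.
Before full moon the principal value applies: θ = 80.8°.
Age = 29.531 × 80.8°/360° ≈ 6.63 days.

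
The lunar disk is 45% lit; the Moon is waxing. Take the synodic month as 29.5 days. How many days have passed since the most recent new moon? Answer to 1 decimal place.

Invert f = (1 − cos θ)/2 to get cos θ = 1 − 2(0.45) = 0.100, hence θ₀ = arccos 0.100 = 84.3°.
The Moon is waxing (0°–180°), so θ = 84.3° directly.
That fraction of the synodic month is 84.3/360 × 29.5 d ≈ 6.90 d.

6.9 days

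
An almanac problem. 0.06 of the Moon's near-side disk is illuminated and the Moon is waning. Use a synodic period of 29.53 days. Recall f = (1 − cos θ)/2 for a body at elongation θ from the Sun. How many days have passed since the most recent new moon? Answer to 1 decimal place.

27.2 days

From f = (1 − cos θ)/2: cos θ = 1 − 2×0.06 = 0.880; arccos → 28.4°.
Waning ⇒ past full, so θ = 360° − 28.4° = 331.6°.
Age = 29.53 × 331.6°/360° ≈ 27.20 days.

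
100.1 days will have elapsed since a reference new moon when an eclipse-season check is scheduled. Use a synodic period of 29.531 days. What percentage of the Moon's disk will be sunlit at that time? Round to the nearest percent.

Reduce mod P: 100.1 − 3×29.531 = 11.51 d into the current lunation.
Phase angle: θ = 360°·(11.51 d)/(29.531 d) = 140.3°.
With cos θ = (-0.769), the lit fraction is (1 − (-0.769))/2 ≈ 0.885, so 88%.

88%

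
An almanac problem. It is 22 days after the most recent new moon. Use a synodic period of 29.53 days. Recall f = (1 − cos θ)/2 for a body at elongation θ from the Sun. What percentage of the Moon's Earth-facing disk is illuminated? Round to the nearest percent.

52%

The Moon has covered 22/29.53 of its cycle, so θ ≈ 360° × 22/29.53 = 268.2°.
Illuminated fraction = (1 − cos 268.2°)/2 = (1 − (-0.031))/2 ≈ 0.516, so 52%.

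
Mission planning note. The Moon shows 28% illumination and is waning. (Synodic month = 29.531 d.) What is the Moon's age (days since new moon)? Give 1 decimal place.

24.3 days

cos θ = 1 − 2f = 0.440, giving a principal value of 63.9°.
Waning ⇒ past full, so θ = 360° − 63.9° = 296.1°.
That fraction of the synodic month is 296.1/360 × 29.531 d ≈ 24.29 d.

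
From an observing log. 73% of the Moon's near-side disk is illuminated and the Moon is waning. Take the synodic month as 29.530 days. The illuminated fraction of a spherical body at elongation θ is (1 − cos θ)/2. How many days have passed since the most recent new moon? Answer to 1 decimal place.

19.9 days

cos θ = 1 − 2f = -0.460, giving a principal value of 117.4°.
A waning Moon lies in 180°–360°, so θ = 360° − 117.4° = 242.6°.
Age = 29.530 × 242.6°/360° ≈ 19.90 days.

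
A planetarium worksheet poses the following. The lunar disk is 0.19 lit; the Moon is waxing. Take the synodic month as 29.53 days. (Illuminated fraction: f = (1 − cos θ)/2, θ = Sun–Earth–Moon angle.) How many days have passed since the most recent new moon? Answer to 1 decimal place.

4.2 days

From f = (1 − cos θ)/2: cos θ = 1 − 2×0.19 = 0.620; arccos → 51.7°.
Before full moon the principal value applies: θ = 51.7°.
That fraction of the synodic month is 51.7/360 × 29.53 d ≈ 4.24 d.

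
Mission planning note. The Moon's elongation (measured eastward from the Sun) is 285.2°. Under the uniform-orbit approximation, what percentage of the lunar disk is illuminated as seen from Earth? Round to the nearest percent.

Half-versine of 285.2°: (1 − 0.262)/2 = 0.369, i.e. 37%.

37%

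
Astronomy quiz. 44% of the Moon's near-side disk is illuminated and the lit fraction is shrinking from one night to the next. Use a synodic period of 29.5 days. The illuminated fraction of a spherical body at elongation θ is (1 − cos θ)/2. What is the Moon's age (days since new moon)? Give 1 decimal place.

Invert f = (1 − cos θ)/2 to get cos θ = 1 − 2(0.44) = 0.120, hence θ₀ = arccos 0.120 = 83.1°.
Since the Moon is past full (waning), take the reflex angle: θ = 360° − 83.1° = 276.9°.
That fraction of the synodic month is 276.9/360 × 29.5 d ≈ 22.69 d.

22.7 days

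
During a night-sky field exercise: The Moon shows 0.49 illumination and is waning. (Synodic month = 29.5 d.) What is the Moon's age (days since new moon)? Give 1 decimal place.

22.2 days

Invert f = (1 − cos θ)/2 to get cos θ = 1 − 2(0.49) = 0.020, hence θ₀ = arccos 0.020 = 88.9°.
A waning Moon lies in 180°–360°, so θ = 360° − 88.9° = 271.1°.
At 360°/29.5 d per day, 271.1° corresponds to 22.22 days.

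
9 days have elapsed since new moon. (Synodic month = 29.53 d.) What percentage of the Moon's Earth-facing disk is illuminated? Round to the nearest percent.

The Moon has covered 9/29.53 of its cycle, so θ ≈ 360° × 9/29.53 = 109.7°.
Illuminated fraction = (1 − cos 109.7°)/2 = (1 − (-0.337))/2 ≈ 0.669, so 67%.

67%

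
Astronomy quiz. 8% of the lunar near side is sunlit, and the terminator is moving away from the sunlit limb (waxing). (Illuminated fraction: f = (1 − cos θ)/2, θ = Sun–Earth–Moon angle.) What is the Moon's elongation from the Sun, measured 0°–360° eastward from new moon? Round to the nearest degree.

33°

From f = (1 − cos θ)/2: cos θ = 1 − 2×0.08 = 0.840; arccos → 32.9°.
Waxing ⇒ before full, so θ = 32.9°.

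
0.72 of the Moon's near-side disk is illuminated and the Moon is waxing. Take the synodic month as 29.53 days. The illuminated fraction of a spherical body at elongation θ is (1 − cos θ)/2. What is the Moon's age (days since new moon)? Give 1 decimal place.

9.5 days

cos θ = 1 − 2f = -0.440, giving a principal value of 116.1°.
The Moon is waxing (0°–180°), so θ = 116.1° directly.
Age = 29.53 × 116.1°/360° ≈ 9.52 days.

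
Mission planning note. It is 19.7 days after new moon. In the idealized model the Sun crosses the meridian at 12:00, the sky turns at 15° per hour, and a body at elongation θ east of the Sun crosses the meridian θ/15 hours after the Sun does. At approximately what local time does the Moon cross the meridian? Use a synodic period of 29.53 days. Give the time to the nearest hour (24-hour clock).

04:00

Phase angle: θ = 360°·(19.7 d)/(29.53 d) = 240.2°.
At 15° of sky rotation per hour, 240.2° corresponds to a 16.01 h lag.
12:00 + 16.01 h ≈ 04:01 → 04:00 to the nearest hour.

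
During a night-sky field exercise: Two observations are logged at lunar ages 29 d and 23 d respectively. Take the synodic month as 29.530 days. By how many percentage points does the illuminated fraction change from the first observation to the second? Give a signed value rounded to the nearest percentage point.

+41 pp

θ₁ = 360° × 29/29.530 = 353.5°, f₁ = (1 − cos θ₁)/2 = 0.003.
θ₂ = 360° × 23/29.530 = 280.4°, f₂ = (1 − cos θ₂)/2 = 0.410.
Change = f₂ − f₁ = +0.407 → +41 percentage points.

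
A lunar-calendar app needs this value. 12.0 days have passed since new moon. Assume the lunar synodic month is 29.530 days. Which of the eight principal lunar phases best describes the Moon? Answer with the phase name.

θ ≈ 360° × 12.0/29.530 = 146°, which falls in the waxing gibbous sector.

waxing gibbous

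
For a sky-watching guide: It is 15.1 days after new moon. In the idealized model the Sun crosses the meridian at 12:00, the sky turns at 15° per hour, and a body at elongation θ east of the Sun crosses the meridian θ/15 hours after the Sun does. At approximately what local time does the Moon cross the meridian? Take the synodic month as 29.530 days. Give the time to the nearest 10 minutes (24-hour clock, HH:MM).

Phase angle: θ = 360°·(15.1 d)/(29.530 d) = 184.1°.
The Moon trails the Sun by θ/15 = 184.1/15 ≈ 12.27 hours.
12:00 + 12.272 h ≈ 00:16 → 00:20 to the nearest ten minutes.

00:20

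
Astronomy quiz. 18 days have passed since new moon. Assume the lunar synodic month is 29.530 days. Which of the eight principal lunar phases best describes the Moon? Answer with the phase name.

waning gibbous

θ ≈ 360° × 18/29.530 = 219°, which falls in the waning gibbous sector.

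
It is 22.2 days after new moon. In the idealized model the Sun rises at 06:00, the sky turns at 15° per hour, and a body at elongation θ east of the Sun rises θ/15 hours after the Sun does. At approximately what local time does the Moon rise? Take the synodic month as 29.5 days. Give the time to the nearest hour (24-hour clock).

00:00

Phase angle: θ = 360°·(22.2 d)/(29.5 d) = 270.9°.
At 15° of sky rotation per hour, 270.9° corresponds to a 18.06 h lag.
06:00 + 18.06 h ≈ 00:04 → 00:00 to the nearest hour.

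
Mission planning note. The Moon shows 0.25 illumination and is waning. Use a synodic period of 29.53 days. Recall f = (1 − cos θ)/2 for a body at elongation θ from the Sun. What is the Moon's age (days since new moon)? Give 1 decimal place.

Invert f = (1 − cos θ)/2 to get cos θ = 1 − 2(0.25) = 0.500, hence θ₀ = arccos 0.500 = 60.0°.
Since the Moon is past full (waning), take the reflex angle: θ = 360° − 60.0° = 300.0°.
At 360°/29.53 d per day, 300.0° corresponds to 24.61 days.

24.6 days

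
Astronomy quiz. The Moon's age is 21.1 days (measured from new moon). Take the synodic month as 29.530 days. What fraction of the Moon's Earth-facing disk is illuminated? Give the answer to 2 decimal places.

0.61

Phase angle: θ = 360°·(21.1 d)/(29.530 d) = 257.2°.
Illuminated fraction = (1 − cos 257.2°)/2 = (1 − (-0.221))/2 ≈ 0.611.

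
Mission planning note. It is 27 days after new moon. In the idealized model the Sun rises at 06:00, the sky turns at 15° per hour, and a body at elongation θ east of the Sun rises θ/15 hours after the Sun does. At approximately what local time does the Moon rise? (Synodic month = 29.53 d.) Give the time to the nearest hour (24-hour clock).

04:00

The Moon has covered 27/29.53 of its cycle, so θ ≈ 360° × 27/29.53 = 329.2°.
At 15° of sky rotation per hour, 329.2° corresponds to a 21.94 h lag.
06:00 + 21.94 h ≈ 03:57 → 04:00 to the nearest hour.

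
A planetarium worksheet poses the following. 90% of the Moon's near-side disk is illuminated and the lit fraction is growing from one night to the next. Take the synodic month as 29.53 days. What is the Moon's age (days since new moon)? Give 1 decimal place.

Invert f = (1 − cos θ)/2 to get cos θ = 1 − 2(0.90) = -0.800, hence θ₀ = arccos -0.800 = 143.1°.
Waxing ⇒ before full, so θ = 143.1°.
At 360°/29.53 d per day, 143.1° corresponds to 11.74 days.

11.7 days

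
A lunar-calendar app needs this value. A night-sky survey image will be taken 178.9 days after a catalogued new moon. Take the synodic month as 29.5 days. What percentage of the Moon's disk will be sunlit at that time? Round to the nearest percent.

178.9 d spans 6 complete synodic months (6 × 29.5 = 177.00 d) plus 1.90 d.
Phase angle: θ = 360°·(1.90 d)/(29.5 d) = 23.2°.
With cos θ = 0.919, the lit fraction is (1 − 0.919)/2 ≈ 0.040, so 4%.

4%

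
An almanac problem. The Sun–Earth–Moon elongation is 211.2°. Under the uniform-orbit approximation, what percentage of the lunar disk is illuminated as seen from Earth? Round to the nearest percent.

f = (1 − cos 211.2°)/2 = (1 − (-0.855))/2 ≈ 0.928, i.e. 93%.

93%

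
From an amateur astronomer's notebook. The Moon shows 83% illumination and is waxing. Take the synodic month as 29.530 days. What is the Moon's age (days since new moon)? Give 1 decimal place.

10.8 days

Invert f = (1 − cos θ)/2 to get cos θ = 1 − 2(0.83) = -0.660, hence θ₀ = arccos -0.660 = 131.3°.
Before full moon the principal value applies: θ = 131.3°.
Age = 29.530 × 131.3°/360° ≈ 10.77 days.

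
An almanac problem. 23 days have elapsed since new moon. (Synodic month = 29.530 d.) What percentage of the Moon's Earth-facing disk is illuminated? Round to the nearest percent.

The Moon has covered 23/29.530 of its cycle, so θ ≈ 360° × 23/29.530 = 280.4°.
With cos θ = 0.180, the lit fraction is (1 − 0.180)/2 ≈ 0.410, so 41%.

41%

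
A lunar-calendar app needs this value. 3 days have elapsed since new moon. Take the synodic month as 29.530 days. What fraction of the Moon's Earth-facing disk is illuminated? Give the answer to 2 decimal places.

Phase angle: θ = 360°·(3 d)/(29.530 d) = 36.6°.
Illuminated fraction = (1 − cos 36.6°)/2 = (1 − 0.803)/2 ≈ 0.098.

0.10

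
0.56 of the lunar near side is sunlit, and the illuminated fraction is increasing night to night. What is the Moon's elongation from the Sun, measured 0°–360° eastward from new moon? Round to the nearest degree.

97°

From f = (1 − cos θ)/2: cos θ = 1 − 2×0.56 = -0.120; arccos → 96.9°.
Before full moon the principal value applies: θ = 96.9°.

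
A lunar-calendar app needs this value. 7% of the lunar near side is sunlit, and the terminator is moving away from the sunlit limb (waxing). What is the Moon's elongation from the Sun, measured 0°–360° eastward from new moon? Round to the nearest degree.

31°

From f = (1 − cos θ)/2: cos θ = 1 − 2×0.07 = 0.860; arccos → 30.7°.
Before full moon the principal value applies: θ = 30.7°.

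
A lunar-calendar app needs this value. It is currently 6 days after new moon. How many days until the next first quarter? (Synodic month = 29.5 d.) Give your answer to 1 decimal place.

First quarter is 0.25 of the way through the cycle: age 0.25 × 29.5 = 7.375 d.
So 1.375 days remain (7.375 − 6).

1.4 days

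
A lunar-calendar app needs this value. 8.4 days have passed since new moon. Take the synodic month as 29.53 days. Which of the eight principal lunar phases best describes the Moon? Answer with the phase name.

θ ≈ 360° × 8.4/29.53 = 102°, which falls in the first quarter sector.

first quarter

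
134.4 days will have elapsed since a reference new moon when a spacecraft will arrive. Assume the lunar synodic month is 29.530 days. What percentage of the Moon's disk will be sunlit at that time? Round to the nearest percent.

Reduce mod P: 134.4 − 4×29.530 = 16.28 d into the current lunation.
Phase angle: θ = 360°·(16.28 d)/(29.530 d) = 198.5°.
With cos θ = (-0.948), the lit fraction is (1 − (-0.948))/2 ≈ 0.974, so 97%.

97%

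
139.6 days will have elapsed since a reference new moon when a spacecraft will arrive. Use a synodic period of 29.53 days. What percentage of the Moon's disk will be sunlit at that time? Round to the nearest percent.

Reduce mod P: 139.6 − 4×29.53 = 21.48 d into the current lunation.
Phase angle: θ = 360°·(21.48 d)/(29.53 d) = 261.9°.
Illuminated fraction = (1 − cos 261.9°)/2 = (1 − (-0.142))/2 ≈ 0.571, so 57%.

57%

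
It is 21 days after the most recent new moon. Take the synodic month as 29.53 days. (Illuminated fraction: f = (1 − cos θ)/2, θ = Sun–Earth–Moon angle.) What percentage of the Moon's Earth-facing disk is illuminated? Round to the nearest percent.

Phase angle: θ = 360°·(21 d)/(29.53 d) = 256.0°.
cos 256.0° = (-0.242), so f = (1 − (-0.242))/2 = 0.621, so 62%.

62%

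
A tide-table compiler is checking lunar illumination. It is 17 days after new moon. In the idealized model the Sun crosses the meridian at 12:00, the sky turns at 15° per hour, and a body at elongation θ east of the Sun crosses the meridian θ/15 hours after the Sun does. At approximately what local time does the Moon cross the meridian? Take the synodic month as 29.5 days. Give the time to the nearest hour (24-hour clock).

Phase angle: θ = 360°·(17 d)/(29.5 d) = 207.5°.
Delay after the Sun = 207.5° / (15°/h) ≈ 13.83 h.
12:00 + 13.83 h ≈ 01:50 → 02:00 to the nearest hour.

02:00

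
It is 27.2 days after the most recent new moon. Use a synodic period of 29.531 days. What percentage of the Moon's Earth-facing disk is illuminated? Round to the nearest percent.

Phase angle: θ = 360°·(27.2 d)/(29.531 d) = 331.6°.
cos 331.6° = 0.880, so f = (1 − 0.880)/2 = 0.060, so 6%.

6%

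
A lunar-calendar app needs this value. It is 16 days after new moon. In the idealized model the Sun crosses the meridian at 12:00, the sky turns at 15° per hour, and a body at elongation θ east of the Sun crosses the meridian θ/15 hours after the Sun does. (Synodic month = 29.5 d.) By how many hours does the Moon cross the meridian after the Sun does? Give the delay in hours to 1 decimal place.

Elongation θ = 360° × 16/29.5 ≈ 195.3°.
At 15° of sky rotation per hour, 195.3° corresponds to a 13.02 h lag.
So the Moon crosses the meridian 13.02 h after the Sun.

13.0 h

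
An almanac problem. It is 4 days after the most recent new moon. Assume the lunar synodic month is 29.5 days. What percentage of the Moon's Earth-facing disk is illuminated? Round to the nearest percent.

Elongation θ = 360° × 4/29.5 ≈ 48.8°.
With cos θ = 0.659, the lit fraction is (1 − 0.659)/2 ≈ 0.171, so 17%.

17%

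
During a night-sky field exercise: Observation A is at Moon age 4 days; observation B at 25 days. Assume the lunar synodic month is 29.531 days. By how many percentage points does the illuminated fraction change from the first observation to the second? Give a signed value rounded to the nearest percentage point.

First observation: θ = 360°·4/29.531 = 48.8°, so f = 0.170.
Second observation: θ = 304.8°, f = 0.215.
Δf = 0.215 − 0.170 = +0.044, i.e. +4 pp.

+4 percentage points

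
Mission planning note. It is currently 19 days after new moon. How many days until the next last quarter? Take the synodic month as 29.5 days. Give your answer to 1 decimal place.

Last quarter is 0.75 of the way through the cycle: age 0.75 × 29.5 = 22.125 d.
That is 22.125 − 19 = 3.125 days ahead.

3.1 days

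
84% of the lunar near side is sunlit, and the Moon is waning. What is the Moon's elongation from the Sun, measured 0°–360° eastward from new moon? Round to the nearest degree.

cos θ = 1 − 2f = -0.680, giving a principal value of 132.8°.
Since the Moon is past full (waning), take the reflex angle: θ = 360° − 132.8° = 227.2°.

227°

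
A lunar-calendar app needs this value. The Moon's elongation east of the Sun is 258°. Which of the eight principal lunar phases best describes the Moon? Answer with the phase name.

last quarter

The last quarter sector spans roughly 248°–292°; 258° falls inside it.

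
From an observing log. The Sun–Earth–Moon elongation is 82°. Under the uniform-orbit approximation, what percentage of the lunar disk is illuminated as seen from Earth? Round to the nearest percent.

43%

cos 82° = 0.139, so f = (1 − 0.139)/2 = 0.430, i.e. 43%.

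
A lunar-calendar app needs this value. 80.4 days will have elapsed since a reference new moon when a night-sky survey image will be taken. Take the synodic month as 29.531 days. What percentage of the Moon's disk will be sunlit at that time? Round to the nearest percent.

59%

Reduce mod P: 80.4 − 2×29.531 = 21.34 d into the current lunation.
Phase angle: θ = 360°·(21.34 d)/(29.531 d) = 260.1°.
Illuminated fraction = (1 − cos 260.1°)/2 = (1 − (-0.172))/2 ≈ 0.586, so 59%.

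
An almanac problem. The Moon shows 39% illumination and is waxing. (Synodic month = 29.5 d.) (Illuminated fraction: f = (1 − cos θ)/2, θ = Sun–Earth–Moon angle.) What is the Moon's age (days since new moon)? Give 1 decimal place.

6.3 days

cos θ = 1 − 2f = 0.220, giving a principal value of 77.3°.
The Moon is waxing (0°–180°), so θ = 77.3° directly.
At 360°/29.5 d per day, 77.3° corresponds to 6.33 days.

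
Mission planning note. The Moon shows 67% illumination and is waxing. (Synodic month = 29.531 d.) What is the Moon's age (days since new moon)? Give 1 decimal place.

9.0 days

cos θ = 1 − 2f = -0.340, giving a principal value of 109.9°.
Before full moon the principal value applies: θ = 109.9°.
Age = 29.531 × 109.9°/360° ≈ 9.01 days.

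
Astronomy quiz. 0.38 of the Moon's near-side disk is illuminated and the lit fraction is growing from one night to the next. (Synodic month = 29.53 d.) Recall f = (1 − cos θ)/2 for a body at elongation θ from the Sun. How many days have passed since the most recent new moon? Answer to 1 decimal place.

cos θ = 1 − 2f = 0.240, giving a principal value of 76.1°.
Waxing ⇒ before full, so θ = 76.1°.
Age = 29.53 × 76.1°/360° ≈ 6.24 days.

6.2 days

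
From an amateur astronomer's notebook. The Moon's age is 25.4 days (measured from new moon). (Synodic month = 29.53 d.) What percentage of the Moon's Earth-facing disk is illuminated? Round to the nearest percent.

Phase angle: θ = 360°·(25.4 d)/(29.53 d) = 309.7°.
Illuminated fraction = (1 − cos 309.7°)/2 = (1 − 0.638)/2 ≈ 0.181, so 18%.

18%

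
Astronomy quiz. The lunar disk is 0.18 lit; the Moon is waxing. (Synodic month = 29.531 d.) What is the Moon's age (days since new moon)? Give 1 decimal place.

Invert f = (1 − cos θ)/2 to get cos θ = 1 − 2(0.18) = 0.640, hence θ₀ = arccos 0.640 = 50.2°.
Before full moon the principal value applies: θ = 50.2°.
That fraction of the synodic month is 50.2/360 × 29.531 d ≈ 4.12 d.

4.1 days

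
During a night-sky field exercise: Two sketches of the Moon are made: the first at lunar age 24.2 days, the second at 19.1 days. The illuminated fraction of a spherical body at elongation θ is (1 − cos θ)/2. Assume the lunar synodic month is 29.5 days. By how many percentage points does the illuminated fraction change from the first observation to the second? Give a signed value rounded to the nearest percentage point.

First observation: θ = 360°·24.2/29.5 = 295.3°, so f = 0.286.
Second observation: θ = 233.1°, f = 0.800.
Δf = 0.800 − 0.286 = +0.514, i.e. +51 pp.

+51 percentage points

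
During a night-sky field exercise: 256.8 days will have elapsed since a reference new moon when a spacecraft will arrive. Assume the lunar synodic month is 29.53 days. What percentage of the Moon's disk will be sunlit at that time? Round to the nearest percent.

256.8/29.53 = 8.696 lunations, so 8 complete cycles and 20.56 d into the next.
Phase angle: θ = 360°·(20.56 d)/(29.53 d) = 250.6°.
Illuminated fraction = (1 − cos 250.6°)/2 = (1 − (-0.331))/2 ≈ 0.666, so 67%.

67%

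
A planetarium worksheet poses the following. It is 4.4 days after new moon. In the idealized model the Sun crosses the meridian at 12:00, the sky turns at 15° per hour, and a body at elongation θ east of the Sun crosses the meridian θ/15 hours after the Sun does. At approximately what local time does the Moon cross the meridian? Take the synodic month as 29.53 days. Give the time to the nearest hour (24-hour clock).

Phase angle: θ = 360°·(4.4 d)/(29.53 d) = 53.6°.
At 15° of sky rotation per hour, 53.6° corresponds to a 3.58 h lag.
12:00 + 3.58 h ≈ 15:35 → 16:00 to the nearest hour.

16:00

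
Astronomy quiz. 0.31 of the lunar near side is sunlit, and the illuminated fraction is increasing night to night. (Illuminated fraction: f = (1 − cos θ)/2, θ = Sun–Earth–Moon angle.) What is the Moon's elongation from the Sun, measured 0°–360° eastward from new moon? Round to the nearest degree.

From f = (1 − cos θ)/2: cos θ = 1 − 2×0.31 = 0.380; arccos → 67.7°.
Waxing ⇒ before full, so θ = 67.7°.

68°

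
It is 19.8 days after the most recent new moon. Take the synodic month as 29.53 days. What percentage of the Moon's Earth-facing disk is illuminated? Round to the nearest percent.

Elongation θ = 360° × 19.8/29.53 ≈ 241.4°.
cos 241.4° = (-0.479), so f = (1 − (-0.479))/2 = 0.739, so 74%.

74%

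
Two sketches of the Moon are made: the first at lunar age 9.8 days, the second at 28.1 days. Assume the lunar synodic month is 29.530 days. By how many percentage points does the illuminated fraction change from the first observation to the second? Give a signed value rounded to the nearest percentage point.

-72 pp

First observation: θ = 360°·9.8/29.530 = 119.5°, so f = 0.746.
Second observation: θ = 342.6°, f = 0.023.
Δf = 0.023 − 0.746 = -0.723, i.e. -72 pp.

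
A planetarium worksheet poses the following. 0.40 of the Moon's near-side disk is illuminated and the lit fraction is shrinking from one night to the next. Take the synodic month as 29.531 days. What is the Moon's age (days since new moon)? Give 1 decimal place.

cos θ = 1 − 2f = 0.200, giving a principal value of 78.5°.
Waning ⇒ past full, so θ = 360° − 78.5° = 281.5°.
That fraction of the synodic month is 281.5/360 × 29.531 d ≈ 23.09 d.

23.1 days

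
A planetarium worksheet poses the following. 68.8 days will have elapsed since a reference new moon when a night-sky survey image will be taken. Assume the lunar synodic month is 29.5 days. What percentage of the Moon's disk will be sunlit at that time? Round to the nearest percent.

68.8/29.5 = 2.332 lunations, so 2 complete cycles and 9.80 d into the next.
The Moon has covered 9.80/29.5 of its cycle, so θ ≈ 360° × 9.80/29.5 = 119.6°.
cos 119.6° = (-0.494), so f = (1 − (-0.494))/2 = 0.747, so 75%.

75%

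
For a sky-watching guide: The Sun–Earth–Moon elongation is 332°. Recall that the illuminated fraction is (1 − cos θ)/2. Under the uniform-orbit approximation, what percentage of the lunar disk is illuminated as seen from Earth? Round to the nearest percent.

cos 332° = 0.883, so f = (1 − 0.883)/2 = 0.059, i.e. 6%.

6%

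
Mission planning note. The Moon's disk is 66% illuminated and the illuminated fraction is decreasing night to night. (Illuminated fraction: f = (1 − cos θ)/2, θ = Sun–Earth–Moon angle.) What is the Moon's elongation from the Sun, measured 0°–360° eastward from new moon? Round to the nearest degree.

251°

From f = (1 − cos θ)/2: cos θ = 1 − 2×0.66 = -0.320; arccos → 108.7°.
Since the Moon is past full (waning), take the reflex angle: θ = 360° − 108.7° = 251.3°.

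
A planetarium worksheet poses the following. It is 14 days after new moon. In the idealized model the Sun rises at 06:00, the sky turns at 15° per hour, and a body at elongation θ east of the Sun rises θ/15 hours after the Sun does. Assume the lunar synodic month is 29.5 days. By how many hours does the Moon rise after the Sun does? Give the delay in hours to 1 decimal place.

11.4 h

The Moon has covered 14/29.5 of its cycle, so θ ≈ 360° × 14/29.5 = 170.8°.
Delay after the Sun = 170.8° / (15°/h) ≈ 11.39 h.
So the Moon rises 11.39 h after the Sun.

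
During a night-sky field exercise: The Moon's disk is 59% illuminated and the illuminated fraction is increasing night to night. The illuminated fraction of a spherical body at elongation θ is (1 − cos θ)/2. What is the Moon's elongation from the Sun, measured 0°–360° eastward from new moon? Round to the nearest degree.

100°

cos θ = 1 − 2f = -0.180, giving a principal value of 100.4°.
Before full moon the principal value applies: θ = 100.4°.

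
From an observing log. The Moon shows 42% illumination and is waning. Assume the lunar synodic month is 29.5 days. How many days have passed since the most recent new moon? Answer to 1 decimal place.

cos θ = 1 − 2f = 0.160, giving a principal value of 80.8°.
A waning Moon lies in 180°–360°, so θ = 360° − 80.8° = 279.2°.
At 360°/29.5 d per day, 279.2° corresponds to 22.88 days.

22.9 days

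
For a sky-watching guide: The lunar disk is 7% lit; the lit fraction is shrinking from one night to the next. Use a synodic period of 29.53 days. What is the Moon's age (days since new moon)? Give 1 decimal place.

27.0 days

From f = (1 − cos θ)/2: cos θ = 1 − 2×0.07 = 0.860; arccos → 30.7°.
Waning ⇒ past full, so θ = 360° − 30.7° = 329.3°.
At 360°/29.53 d per day, 329.3° corresponds to 27.01 days.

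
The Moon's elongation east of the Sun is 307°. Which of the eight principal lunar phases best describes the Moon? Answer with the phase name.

The waning crescent sector spans roughly 292°–338°; 307° falls inside it.

waning crescent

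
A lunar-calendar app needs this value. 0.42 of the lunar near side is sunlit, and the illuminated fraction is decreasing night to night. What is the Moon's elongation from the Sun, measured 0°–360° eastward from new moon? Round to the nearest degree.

Invert f = (1 − cos θ)/2 to get cos θ = 1 − 2(0.42) = 0.160, hence θ₀ = arccos 0.160 = 80.8°.
Waning ⇒ past full, so θ = 360° − 80.8° = 279.2°.

279°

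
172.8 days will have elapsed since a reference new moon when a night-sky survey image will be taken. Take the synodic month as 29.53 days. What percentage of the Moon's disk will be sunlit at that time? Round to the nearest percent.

20%

Reduce mod P: 172.8 − 5×29.53 = 25.15 d into the current lunation.
The Moon has covered 25.15/29.53 of its cycle, so θ ≈ 360° × 25.15/29.53 = 306.6°.
Illuminated fraction = (1 − cos 306.6°)/2 = (1 − 0.596)/2 ≈ 0.202, so 20%.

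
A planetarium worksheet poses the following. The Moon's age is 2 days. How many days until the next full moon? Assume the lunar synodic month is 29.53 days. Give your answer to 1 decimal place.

Full moon is 0.5 of the way through the cycle: age 0.5 × 29.53 = 14.765 d.
That is 14.765 − 2 = 12.765 days ahead.

12.8 days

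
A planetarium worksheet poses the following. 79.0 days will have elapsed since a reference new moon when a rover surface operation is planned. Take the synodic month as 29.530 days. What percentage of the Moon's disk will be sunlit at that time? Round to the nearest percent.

73%

79.0/29.530 = 2.675 lunations, so 2 complete cycles and 19.94 d into the next.
Elongation θ = 360° × 19.94/29.530 ≈ 243.1°.
cos 243.1° = (-0.453), so f = (1 − (-0.453))/2 = 0.726, so 73%.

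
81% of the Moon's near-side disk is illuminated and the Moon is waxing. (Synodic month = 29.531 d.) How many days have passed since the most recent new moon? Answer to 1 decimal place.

From f = (1 − cos θ)/2: cos θ = 1 − 2×0.81 = -0.620; arccos → 128.3°.
Before full moon the principal value applies: θ = 128.3°.
Age = 29.531 × 128.3°/360° ≈ 10.53 days.

10.5 days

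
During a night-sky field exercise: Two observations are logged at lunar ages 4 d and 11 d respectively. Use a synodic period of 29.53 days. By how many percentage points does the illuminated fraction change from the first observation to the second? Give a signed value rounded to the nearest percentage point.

+68 pp

θ₁ = 360° × 4/29.53 = 48.8°, f₁ = (1 − cos θ₁)/2 = 0.170.
θ₂ = 360° × 11/29.53 = 134.1°, f₂ = (1 − cos θ₂)/2 = 0.848.
Change = f₂ − f₁ = +0.678 → +68 percentage points.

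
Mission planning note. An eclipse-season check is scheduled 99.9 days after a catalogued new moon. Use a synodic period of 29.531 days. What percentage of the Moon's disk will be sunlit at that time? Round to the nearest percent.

Reduce mod P: 99.9 − 3×29.531 = 11.31 d into the current lunation.
Elongation θ = 360° × 11.31/29.531 ≈ 137.8°.
Illuminated fraction = (1 − cos 137.8°)/2 = (1 − (-0.741))/2 ≈ 0.871, so 87%.

87%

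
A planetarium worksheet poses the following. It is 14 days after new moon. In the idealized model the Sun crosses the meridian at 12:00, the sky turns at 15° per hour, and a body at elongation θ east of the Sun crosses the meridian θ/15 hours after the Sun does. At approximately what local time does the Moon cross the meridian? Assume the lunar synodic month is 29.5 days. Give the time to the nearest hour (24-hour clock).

Phase angle: θ = 360°·(14 d)/(29.5 d) = 170.8°.
At 15° of sky rotation per hour, 170.8° corresponds to a 11.39 h lag.
12:00 + 11.39 h ≈ 23:23 → 23:00 to the nearest hour.

23:00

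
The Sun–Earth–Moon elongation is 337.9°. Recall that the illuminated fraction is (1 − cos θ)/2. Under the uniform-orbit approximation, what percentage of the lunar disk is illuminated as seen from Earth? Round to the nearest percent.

cos 337.9° = 0.927, so f = (1 − 0.927)/2 = 0.037, i.e. 4%.

4%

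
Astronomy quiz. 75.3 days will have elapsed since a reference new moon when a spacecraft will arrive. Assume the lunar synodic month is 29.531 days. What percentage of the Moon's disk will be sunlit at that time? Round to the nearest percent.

Reduce mod P: 75.3 − 2×29.531 = 16.24 d into the current lunation.
Elongation θ = 360° × 16.24/29.531 ≈ 198.0°.
Illuminated fraction = (1 − cos 198.0°)/2 = (1 − (-0.951))/2 ≈ 0.976, so 98%.

98%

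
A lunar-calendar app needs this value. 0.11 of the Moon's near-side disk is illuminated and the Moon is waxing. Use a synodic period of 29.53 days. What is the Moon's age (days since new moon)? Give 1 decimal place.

3.2 days

From f = (1 − cos θ)/2: cos θ = 1 − 2×0.11 = 0.780; arccos → 38.7°.
Waxing ⇒ before full, so θ = 38.7°.
Age = 29.53 × 38.7°/360° ≈ 3.18 days.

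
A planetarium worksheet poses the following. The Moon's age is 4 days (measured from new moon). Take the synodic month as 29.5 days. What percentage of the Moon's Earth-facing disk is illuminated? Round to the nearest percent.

17%

Elongation θ = 360° × 4/29.5 ≈ 48.8°.
cos 48.8° = 0.659, so f = (1 − 0.659)/2 = 0.171, so 17%.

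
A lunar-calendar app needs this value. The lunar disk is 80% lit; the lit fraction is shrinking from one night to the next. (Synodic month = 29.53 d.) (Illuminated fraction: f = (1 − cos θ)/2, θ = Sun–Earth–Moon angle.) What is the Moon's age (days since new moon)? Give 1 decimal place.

19.1 days

cos θ = 1 − 2f = -0.600, giving a principal value of 126.9°.
Since the Moon is past full (waning), take the reflex angle: θ = 360° − 126.9° = 233.1°.
Age = 29.53 × 233.1°/360° ≈ 19.12 days.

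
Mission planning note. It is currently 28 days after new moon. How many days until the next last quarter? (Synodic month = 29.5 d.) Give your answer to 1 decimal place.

23.6 days

Last quarter occurs at elongation 270°, i.e. at age 29.5 × 270/360 = 22.125 d.
This lunation's last quarter (22.125 d) has passed, so add one period: 51.625 − 28 = 23.625 days.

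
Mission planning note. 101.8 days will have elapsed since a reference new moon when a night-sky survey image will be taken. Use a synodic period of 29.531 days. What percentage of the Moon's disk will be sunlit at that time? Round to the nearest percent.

97%

101.8/29.531 = 3.447 lunations, so 3 complete cycles and 13.21 d into the next.
Phase angle: θ = 360°·(13.21 d)/(29.531 d) = 161.0°.
Illuminated fraction = (1 − cos 161.0°)/2 = (1 − (-0.946))/2 ≈ 0.973, so 97%.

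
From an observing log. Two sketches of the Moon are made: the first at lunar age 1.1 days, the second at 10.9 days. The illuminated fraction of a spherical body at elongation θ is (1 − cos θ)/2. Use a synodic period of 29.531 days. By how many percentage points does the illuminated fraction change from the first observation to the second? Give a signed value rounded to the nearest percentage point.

θ₁ = 360° × 1.1/29.531 = 13.4°, f₁ = (1 − cos θ₁)/2 = 0.014.
θ₂ = 360° × 10.9/29.531 = 132.9°, f₂ = (1 − cos θ₂)/2 = 0.840.
Change = f₂ − f₁ = +0.827 → +83 percentage points.

+83 percentage points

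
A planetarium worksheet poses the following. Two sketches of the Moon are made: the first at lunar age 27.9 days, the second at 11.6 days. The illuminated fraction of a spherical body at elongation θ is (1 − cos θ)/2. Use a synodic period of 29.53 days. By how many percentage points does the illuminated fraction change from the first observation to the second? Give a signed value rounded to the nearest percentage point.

θ₁ = 360° × 27.9/29.53 = 340.1°, f₁ = (1 − cos θ₁)/2 = 0.030.
θ₂ = 360° × 11.6/29.53 = 141.4°, f₂ = (1 − cos θ₂)/2 = 0.891.
Change = f₂ − f₁ = +0.861 → +86 percentage points.

+86 pp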